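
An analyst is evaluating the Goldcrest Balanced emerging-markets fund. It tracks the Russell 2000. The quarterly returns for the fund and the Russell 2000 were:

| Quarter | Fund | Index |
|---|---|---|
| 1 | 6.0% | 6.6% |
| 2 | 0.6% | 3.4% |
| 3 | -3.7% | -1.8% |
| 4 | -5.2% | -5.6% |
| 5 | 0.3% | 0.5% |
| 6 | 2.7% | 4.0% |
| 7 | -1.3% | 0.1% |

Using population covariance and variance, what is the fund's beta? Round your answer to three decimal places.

0.901

r̄p = -0.0857%,  r̄m = 1.0286%
Cov = Σ(rp − r̄p)(rm − r̄m) / 7 = 12.6939
Var(rm) = Σ(rm − r̄m)² / 7 = 14.0820
β = Cov / Var = 12.6939 / 14.0820 = 0.9014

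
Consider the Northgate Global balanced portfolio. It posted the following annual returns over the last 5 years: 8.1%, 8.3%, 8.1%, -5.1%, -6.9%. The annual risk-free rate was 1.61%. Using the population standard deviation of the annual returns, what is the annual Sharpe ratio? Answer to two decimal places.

0.13

r̄ = (8.1 + 8.3 + 8.1 − 5.1 − 6.9) / 5 = 2.5000%
Σ(r − r̄)² = 242.4800; population σ = √(242.4800/5) = 6.9639%
Sharpe = (r̄ − rf) / σ = (2.5000 − 1.61) / 6.9639 = 0.8900 / 6.9639 = 0.1278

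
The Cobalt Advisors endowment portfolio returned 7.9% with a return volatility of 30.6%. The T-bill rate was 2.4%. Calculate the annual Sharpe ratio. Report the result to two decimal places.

Sharpe = (Rp − Rf) / σp = (7.9% − 2.4%) / 30.6% = 5.50% / 30.6% = 0.1797

0.18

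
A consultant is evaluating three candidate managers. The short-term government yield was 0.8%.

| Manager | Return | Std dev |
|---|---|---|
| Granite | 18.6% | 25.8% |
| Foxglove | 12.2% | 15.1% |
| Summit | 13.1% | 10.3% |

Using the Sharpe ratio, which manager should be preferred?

Granite: Sharpe ratio = (18.6% − 0.8%) / 25.8% = 0.690
Foxglove: Sharpe ratio = (12.2% − 0.8%) / 15.1% = 0.755
Summit: Sharpe ratio = (13.1% − 0.8%) / 10.3% = 1.194
Highest: Summit (1.194).

Summit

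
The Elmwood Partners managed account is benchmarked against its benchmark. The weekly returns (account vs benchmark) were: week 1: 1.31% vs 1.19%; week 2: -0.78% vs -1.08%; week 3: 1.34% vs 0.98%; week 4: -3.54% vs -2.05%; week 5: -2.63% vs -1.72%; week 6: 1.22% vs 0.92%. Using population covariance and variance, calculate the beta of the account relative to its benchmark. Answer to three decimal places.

1.424

r̄p = -0.5133%,  r̄m = -0.2933%
Cov = Σ(rp − r̄p)(rm − r̄m) / 6 = 2.6190
Var(rm) = Σ(rm − r̄m)² / 6 = 1.8390
β = Cov / Var = 2.6190 / 1.8390 = 1.4241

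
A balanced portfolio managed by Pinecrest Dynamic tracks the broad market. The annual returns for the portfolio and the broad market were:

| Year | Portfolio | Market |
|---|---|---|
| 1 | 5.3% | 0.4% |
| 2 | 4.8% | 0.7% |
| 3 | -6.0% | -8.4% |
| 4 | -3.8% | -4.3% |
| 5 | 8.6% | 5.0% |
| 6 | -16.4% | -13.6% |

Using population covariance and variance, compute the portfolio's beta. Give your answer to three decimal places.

r̄p = -1.2500%,  r̄m = -3.3667%
Cov = Σ(rp − r̄p)(rm − r̄m) / 6 = 52.1683
Var(rm) = Σ(rm − r̄m)² / 6 = 38.6089
β = Cov / Var = 52.1683 / 38.6089 = 1.3512

1.351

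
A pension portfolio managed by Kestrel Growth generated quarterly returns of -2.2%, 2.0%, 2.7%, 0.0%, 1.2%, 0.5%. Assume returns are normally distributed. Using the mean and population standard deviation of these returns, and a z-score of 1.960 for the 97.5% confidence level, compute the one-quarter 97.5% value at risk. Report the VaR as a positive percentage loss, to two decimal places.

2.39

r̄ = (-2.2 + 2 + 2.7 + 0 + 1.2 + 0.5) / 6 = 0.7000%
Σ(r − r̄)² = 14.8800; population σ = √(14.8800/6) = 1.5748%
VaR = −(r̄ − z·σ) = −(0.7000 − 1.960 × 1.5748) = −(-2.3866) = 2.3866%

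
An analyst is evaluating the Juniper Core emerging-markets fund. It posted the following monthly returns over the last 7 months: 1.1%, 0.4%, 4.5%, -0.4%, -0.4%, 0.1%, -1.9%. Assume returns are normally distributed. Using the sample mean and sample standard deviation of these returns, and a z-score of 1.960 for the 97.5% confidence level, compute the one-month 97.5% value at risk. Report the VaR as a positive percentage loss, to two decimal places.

μ = (1.1 + 0.4 + 4.5 − 0.4 − 0.4 + 0.1 − 1.9) / 7 = 3.40 / 7 = 0.4857%
Sample std dev = √[23.9086 / 6] = 1.9962%
VaR = −(μ − z·σ) = −(0.4857 − 1.960 × 1.9962) = −(-3.4269) = 3.4269%

3.43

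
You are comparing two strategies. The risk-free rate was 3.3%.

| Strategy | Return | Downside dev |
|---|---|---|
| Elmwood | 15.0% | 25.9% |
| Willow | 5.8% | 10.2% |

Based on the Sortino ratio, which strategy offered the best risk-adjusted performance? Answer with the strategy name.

Elmwood

Elmwood: Sortino ratio = (15.0% − 3.3%) / 25.9% = 0.452
Willow: Sortino ratio = (5.8% − 3.3%) / 10.2% = 0.245
Highest: Elmwood (0.452).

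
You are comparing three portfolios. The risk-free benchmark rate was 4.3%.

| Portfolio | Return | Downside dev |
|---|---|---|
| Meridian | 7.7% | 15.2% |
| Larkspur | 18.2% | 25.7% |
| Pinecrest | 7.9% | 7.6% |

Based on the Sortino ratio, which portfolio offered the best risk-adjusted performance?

Larkspur

Meridian: Sortino ratio = (7.7% − 4.3%) / 15.2% = 0.224
Larkspur: Sortino ratio = (18.2% − 4.3%) / 25.7% = 0.541
Pinecrest: Sortino ratio = (7.9% − 4.3%) / 7.6% = 0.474
Highest: Larkspur (0.541).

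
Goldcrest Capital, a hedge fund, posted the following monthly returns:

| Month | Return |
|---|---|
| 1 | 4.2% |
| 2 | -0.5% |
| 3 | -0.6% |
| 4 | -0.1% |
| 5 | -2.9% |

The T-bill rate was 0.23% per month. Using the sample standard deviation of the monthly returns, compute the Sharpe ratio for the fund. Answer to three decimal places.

r̄ = (4.2 − 0.5 − 0.6 − 0.1 − 2.9) / 5 = 0.10 / 5 = 0.0200%
Sample σ = √[Σ(r − r̄)² / 4] = √[26.6680 / 4] = √6.6670 = 2.5821%
Sharpe = (r̄ − rf) / σ = (0.0200 − 0.23) / 2.5821 = -0.2100 / 2.5821 = -0.0813

-0.081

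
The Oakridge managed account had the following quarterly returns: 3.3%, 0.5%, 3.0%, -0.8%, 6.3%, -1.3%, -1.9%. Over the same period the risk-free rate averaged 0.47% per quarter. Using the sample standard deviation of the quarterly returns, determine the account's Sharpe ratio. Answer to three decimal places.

0.277

r̄ = (3.3 + 0.5 + 3 − 0.8 + 6.3 − 1.3 − 1.9) / 7 = 1.3000%
Sample std dev = √[53.9400 / 6] = 2.9983%
Sharpe = (r̄ − rf) / σ = (1.3000 − 0.47) / 2.9983 = 0.8300 / 2.9983 = 0.2768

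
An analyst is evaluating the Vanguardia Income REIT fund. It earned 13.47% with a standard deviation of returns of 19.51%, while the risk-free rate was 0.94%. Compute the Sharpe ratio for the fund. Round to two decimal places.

0.64

Sharpe = (Rp − Rf) / σp = (13.47% − 0.94%) / 19.51% = 12.53% / 19.51% = 0.6422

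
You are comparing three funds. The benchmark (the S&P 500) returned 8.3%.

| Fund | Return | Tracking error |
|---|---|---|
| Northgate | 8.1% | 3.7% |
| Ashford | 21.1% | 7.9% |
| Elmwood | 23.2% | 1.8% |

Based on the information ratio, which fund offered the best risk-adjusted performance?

Elmwood

Northgate: IR = (8.1% − 8.3%) / 3.7% = -0.054
Ashford: IR = (21.1% − 8.3%) / 7.9% = 1.620
Elmwood: IR = (23.2% − 8.3%) / 1.8% = 8.278
Highest: Elmwood (8.278).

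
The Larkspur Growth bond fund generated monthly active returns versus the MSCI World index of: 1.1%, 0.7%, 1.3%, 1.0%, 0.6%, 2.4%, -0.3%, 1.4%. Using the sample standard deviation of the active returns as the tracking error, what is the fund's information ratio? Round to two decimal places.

1.33

r̄ = (1.1 + 0.7 + 1.3 + 1 + 0.6 + 2.4 − 0.3 + 1.4) / 8 = 1.0250%
Sample std dev = √[4.1550 / 7] = 0.7704%
IR = r̄ / tracking error = 1.0250 / 0.7704 = 1.3305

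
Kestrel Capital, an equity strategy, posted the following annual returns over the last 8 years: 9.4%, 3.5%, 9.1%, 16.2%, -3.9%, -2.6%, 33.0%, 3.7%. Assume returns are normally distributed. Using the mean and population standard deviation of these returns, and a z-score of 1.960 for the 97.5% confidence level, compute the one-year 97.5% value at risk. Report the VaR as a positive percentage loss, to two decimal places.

Mean return r̄ = 68.40 / 8 = 8.5500%
Population std dev = √[985.7000 / 8] = 11.1001%
VaR = −(r̄ − z·σ) = −(8.5500 − 1.960 × 11.1001) = −(-13.2062) = 13.2062%

13.21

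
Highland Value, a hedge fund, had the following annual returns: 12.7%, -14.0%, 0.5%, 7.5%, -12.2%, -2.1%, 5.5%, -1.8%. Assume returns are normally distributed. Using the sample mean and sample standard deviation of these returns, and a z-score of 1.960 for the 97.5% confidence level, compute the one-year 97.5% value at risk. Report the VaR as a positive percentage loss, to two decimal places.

r̄ = (12.7 − 14 + 0.5 + 7.5 − 12.2 − 2.1 + 5.5 − 1.8) / 8 = -3.90 / 8 = -0.4875%
Σ(r − r̄)² = 598.6288; sample σ = √(598.6288/7) = 9.2476%
VaR = −(r̄ − z·σ) = −(-0.4875 − 1.960 × 9.2476) = −(-18.6128) = 18.6128%

18.61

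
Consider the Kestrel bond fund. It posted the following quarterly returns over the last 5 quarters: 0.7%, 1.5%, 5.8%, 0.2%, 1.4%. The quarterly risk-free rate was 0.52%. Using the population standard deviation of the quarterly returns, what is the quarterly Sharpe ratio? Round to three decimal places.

r̄ = (0.7 + 1.5 + 5.8 + 0.2 + 1.4) / 5 = 1.9200%
Σ(r − r̄)² = 19.9480; population σ = √(19.9480/5) = 1.9974%
Sharpe = (r̄ − rf) / σ = (1.9200 − 0.52) / 1.9974 = 1.4000 / 1.9974 = 0.7009

0.701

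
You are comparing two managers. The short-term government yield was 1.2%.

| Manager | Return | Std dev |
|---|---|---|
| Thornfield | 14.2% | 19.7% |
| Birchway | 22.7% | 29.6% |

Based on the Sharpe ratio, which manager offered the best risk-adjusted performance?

Thornfield: Sharpe ratio = (14.2% − 1.2%) / 19.7% = 0.660
Birchway: Sharpe ratio = (22.7% − 1.2%) / 29.6% = 0.726
Highest: Birchway (0.726).

Birchway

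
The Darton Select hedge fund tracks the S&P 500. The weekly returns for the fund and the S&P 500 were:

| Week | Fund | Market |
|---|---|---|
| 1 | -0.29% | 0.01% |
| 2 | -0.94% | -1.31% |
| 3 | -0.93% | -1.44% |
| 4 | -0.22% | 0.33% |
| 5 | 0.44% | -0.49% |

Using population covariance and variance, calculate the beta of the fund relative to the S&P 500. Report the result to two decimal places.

0.47

r̄p = -0.3880%,  r̄m = -0.5800%
Cov = Σ(rp − r̄p)(rm − r̄m) / 5 = 0.2309
Var(rm) = Σ(rm − r̄m)² / 5 = 0.4914
β = Cov / Var = 0.2309 / 0.4914 = 0.4699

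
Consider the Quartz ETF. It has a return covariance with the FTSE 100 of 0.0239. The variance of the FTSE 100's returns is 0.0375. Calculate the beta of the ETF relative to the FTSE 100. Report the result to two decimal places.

β = Cov(Rp, Rm) / Var(Rm) = 0.0239 / 0.0375 = 0.6373

0.64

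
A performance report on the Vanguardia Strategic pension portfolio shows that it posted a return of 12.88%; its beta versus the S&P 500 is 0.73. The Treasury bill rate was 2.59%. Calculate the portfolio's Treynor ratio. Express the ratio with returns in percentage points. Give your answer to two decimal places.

Treynor = (Rp − Rf) / β = (12.88% − 2.59%) / 0.73 = 10.29 / 0.73 = 14.0959

14.10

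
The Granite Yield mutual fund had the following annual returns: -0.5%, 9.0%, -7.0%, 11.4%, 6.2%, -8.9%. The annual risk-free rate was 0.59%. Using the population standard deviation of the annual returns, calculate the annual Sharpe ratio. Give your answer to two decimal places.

0.14

r̄ = (-0.5 + 9 − 7 + 11.4 + 6.2 − 8.9) / 6 = 10.20 / 6 = 1.7000%
Σ(r − r̄)² = (-0.5 − 1.7000)² + (9 − 1.7000)² + … = 360.5200
population σ = √(360.5200 / 6) = √60.0867 = 7.7516%
Sharpe = (r̄ − rf) / σ = (1.7000 − 0.59) / 7.7516 = 1.1100 / 7.7516 = 0.1432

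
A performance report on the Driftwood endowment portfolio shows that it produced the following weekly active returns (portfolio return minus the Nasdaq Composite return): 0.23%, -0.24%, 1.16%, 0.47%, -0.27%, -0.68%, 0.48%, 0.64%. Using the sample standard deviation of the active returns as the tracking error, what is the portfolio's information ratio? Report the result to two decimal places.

0.38

r̄ = (0.23 − 0.24 + 1.16 + 0.47 − 0.27 − 0.68 + 0.48 + 0.64) / 8 = 0.2238%
Σ(r − r̄)² = 2.4518; sample σ = √(2.4518/7) = 0.5918%
IR = r̄ / tracking error = 0.2238 / 0.5918 = 0.3782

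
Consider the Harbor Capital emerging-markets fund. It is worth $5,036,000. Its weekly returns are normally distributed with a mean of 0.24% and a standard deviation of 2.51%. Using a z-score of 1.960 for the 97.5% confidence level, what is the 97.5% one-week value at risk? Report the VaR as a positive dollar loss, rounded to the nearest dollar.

$235,665

Return at the 97.5% tail: μ − z·σ = 0.24% − 1.960 × 2.51% = 0.24 − 4.9196 = -4.6796%
VaR = −(-4.6796%) × $5,036,000 = 4.6796% × $5,036,000 = $235,665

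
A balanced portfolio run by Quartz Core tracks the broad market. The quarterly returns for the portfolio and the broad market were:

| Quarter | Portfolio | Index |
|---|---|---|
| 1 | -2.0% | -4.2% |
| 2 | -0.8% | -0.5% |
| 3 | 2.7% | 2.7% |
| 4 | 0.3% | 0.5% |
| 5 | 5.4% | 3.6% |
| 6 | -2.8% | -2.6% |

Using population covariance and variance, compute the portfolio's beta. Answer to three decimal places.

r̄p = 0.4667%,  r̄m = -0.0833%
Cov = Σ(rp − r̄p)(rm − r̄m) / 6 = 7.1989
Var(rm) = Σ(rm − r̄m)² / 6 = 7.5181
β = Cov / Var = 7.1989 / 7.5181 = 0.9575

0.958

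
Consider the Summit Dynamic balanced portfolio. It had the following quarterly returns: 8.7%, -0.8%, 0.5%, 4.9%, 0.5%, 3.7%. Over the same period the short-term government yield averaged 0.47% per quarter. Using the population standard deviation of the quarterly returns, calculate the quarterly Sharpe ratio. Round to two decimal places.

0.75

r̄ = (8.7 − 0.8 + 0.5 + 4.9 + 0.5 + 3.7) / 6 = 2.9167%
Σ(r − r̄)² = (8.7 − 2.9167)² + (-0.8 − 2.9167)² + … = 63.4883
σ = √[63.4883 / 6] = 3.2529%
Sharpe = (r̄ − rf) / σ = (2.9167 − 0.47) / 3.2529 = 2.4467 / 3.2529 = 0.7522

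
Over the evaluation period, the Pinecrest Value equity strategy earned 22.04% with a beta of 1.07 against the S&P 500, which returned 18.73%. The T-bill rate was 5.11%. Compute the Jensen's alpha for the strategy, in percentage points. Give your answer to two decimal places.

CAPM expected return = Rf + β(Rm − Rf) = 5.11% + 1.07 × (18.73% − 5.11%) = 5.11 + 1.07 × 13.62 = 19.6834%
Jensen's α = Rp − E[R] = 22.04% − 19.6834% = 2.3566

2.36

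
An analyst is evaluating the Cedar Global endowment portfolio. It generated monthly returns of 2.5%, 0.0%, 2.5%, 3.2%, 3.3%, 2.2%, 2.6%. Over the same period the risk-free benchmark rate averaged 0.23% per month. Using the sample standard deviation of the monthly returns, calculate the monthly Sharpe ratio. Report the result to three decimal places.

Mean return μ = 16.30 / 7 = 2.3286%
Σ(r − μ)² = (2.5 − 2.3286)² + (0 − 2.3286)² + … = 7.2743
σ = √[7.2743 / 6] = 1.1011%
Sharpe = (μ − rf) / σ = (2.3286 − 0.23) / 1.1011 = 2.0986 / 1.1011 = 1.9059

1.906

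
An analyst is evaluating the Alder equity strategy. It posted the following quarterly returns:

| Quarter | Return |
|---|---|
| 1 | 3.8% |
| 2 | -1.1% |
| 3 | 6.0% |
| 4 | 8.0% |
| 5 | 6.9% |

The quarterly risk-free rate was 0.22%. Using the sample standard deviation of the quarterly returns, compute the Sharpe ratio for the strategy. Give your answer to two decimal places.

r̄ = (3.8 − 1.1 + 6 + 8 + 6.9) / 5 = 23.60 / 5 = 4.7200%
Sample σ = √[Σ(r − r̄)² / 4] = √[51.8680 / 4] = √12.9670 = 3.6010%
Sharpe = (r̄ − rf) / σ = (4.7200 − 0.22) / 3.6010 = 4.5000 / 3.6010 = 1.2497

1.25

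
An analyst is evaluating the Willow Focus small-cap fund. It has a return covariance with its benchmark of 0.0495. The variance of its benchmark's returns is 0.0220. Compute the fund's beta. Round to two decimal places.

β = Cov(Rp, Rm) / Var(Rm) = 0.0495 / 0.0220 = 2.2500

2.25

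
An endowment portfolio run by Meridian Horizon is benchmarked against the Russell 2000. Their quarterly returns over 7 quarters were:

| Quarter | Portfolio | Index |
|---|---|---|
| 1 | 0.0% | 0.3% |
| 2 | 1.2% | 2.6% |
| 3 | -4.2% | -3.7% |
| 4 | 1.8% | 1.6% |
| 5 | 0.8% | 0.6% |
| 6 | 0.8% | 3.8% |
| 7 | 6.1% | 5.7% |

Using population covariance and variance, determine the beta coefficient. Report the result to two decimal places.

0.93

r̄p = 0.9286%,  r̄m = 1.5571%
Cov = Σ(rp − r̄p)(rm − r̄m) / 7 = 7.1012
Var(rm) = Σ(rm − r̄m)² / 7 = 7.6310
β = Cov / Var = 7.1012 / 7.6310 = 0.9306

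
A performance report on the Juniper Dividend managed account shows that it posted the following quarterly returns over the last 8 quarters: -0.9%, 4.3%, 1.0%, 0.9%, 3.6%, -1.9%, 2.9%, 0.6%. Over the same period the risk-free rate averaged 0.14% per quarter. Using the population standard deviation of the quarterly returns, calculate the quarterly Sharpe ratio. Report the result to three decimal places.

0.580

r̄ = (-0.9 + 4.3 + 1 + 0.9 + 3.6 − 1.9 + 2.9 + 0.6) / 8 = 1.3125%
Population std dev = √[32.6688 / 8] = 2.0208%
Sharpe = (r̄ − rf) / σ = (1.3125 − 0.14) / 2.0208 = 1.1725 / 2.0208 = 0.5802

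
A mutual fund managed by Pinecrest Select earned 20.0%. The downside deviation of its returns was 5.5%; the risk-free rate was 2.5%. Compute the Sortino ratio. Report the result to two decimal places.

3.18

Sortino = (Rp − Rf) / σd = (20.0% − 2.5%) / 5.5% = 17.50% / 5.5% = 3.1818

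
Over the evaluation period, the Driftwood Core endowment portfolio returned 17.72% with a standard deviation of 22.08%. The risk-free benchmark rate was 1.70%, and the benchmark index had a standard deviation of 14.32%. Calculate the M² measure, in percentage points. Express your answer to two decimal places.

12.09

Sharpe = (Rp − Rf) / σp = (17.72% − 1.70%) / 22.08% = 0.7255
M² = Rf + Sharpe × σm = 1.70% + 0.7255 × 14.32% = 12.0892%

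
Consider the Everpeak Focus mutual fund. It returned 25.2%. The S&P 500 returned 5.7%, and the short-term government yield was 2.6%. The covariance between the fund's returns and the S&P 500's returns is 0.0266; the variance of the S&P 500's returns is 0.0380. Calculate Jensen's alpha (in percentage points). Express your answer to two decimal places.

β = Cov / Var = 0.0266 / 0.0380 = 0.7000
E[R] = Rf + β(Rm − Rf) = 2.6% + 0.7000 × (5.7% − 2.6%) = 4.7700%
α = Rp − E[R] = 25.2% − 4.7700% = 20.4300

20.43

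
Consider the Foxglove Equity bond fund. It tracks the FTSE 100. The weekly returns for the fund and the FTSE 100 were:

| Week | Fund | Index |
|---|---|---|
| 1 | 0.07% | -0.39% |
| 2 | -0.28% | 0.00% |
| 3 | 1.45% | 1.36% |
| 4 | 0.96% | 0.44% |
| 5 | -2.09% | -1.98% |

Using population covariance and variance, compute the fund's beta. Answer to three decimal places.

r̄p = 0.0220%,  r̄m = -0.1140%
Cov = Σ(rp − r̄p)(rm − r̄m) / 5 = 1.3036
Var(rm) = Σ(rm − r̄m)² / 5 = 1.2101
β = Cov / Var = 1.3036 / 1.2101 = 1.0773

1.077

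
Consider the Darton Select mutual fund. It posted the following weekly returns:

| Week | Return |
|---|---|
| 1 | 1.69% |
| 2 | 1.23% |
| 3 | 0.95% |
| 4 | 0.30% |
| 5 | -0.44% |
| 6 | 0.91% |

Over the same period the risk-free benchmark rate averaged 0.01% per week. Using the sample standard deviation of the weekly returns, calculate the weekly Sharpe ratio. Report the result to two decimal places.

μ = (1.69 + 1.23 + 0.95 + 0.3 − 0.44 + 0.91) / 6 = 4.640 / 6 = 0.7733%
Σ(r − μ)² = (1.69 − 0.7733)² + (1.23 − 0.7733)² + (0.95 − 0.7733)² + … = 2.7949
sample σ = √(2.7949 / 5) = √0.5590 = 0.7477%
Sharpe = (μ − rf) / σ = (0.7733 − 0.01) / 0.7477 = 0.7633 / 0.7477 = 1.0209

1.02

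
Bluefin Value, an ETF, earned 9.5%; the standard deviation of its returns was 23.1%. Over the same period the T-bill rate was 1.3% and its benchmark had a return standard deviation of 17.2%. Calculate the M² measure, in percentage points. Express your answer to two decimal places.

7.41

Sharpe = (Rp − Rf) / σp = (9.5% − 1.3%) / 23.1% = 0.3550
M² = Rf + Sharpe × σm = 1.3% + 0.3550 × 17.2% = 7.4060%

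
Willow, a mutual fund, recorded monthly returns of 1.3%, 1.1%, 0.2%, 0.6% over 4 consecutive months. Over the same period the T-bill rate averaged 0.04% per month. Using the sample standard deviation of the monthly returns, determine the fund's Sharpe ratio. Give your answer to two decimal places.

r̄ = (1.3 + 1.1 + 0.2 + 0.6) / 4 = 3.20 / 4 = 0.8000%
Σ(r − r̄)² = (1.3 − 0.8000)² + (1.1 − 0.8000)² + … = 0.7400
σ = √[0.7400 / 3] = 0.4967%
Sharpe = (r̄ − rf) / σ = (0.8000 − 0.04) / 0.4967 = 0.7600 / 0.4967 = 1.5301

1.53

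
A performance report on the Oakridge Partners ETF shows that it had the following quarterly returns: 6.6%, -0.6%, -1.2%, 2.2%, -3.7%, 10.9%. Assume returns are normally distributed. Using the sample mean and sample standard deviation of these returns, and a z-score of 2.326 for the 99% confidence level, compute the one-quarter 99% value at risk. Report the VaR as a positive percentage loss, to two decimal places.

10.33

r̄ = (6.6 − 0.6 − 1.2 + 2.2 − 3.7 + 10.9) / 6 = 2.3667%
Σ(r − r̄)² = (6.6 − 2.3667)² + (-0.6 − 2.3667)² + (-1.2 − 2.3667)² + … = 149.0933
σ = √[149.0933 / 5] = 5.4606%
VaR = −(r̄ − z·σ) = −(2.3667 − 2.326 × 5.4606) = −(-10.3347) = 10.3347%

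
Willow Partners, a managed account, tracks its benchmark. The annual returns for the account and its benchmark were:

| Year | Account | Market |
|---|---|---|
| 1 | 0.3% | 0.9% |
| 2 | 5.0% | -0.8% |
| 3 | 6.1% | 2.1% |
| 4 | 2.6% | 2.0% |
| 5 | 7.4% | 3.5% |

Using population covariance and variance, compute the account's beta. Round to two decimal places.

0.70

r̄p = 4.2800%,  r̄m = 1.5400%
Cov = Σ(rp − r̄p)(rm − r̄m) / 5 = 1.4448
Var(rm) = Σ(rm − r̄m)² / 5 = 2.0504
β = Cov / Var = 1.4448 / 2.0504 = 0.7046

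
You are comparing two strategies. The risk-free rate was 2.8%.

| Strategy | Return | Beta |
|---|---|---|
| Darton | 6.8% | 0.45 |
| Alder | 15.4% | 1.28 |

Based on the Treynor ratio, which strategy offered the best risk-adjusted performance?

Darton: Treynor = (6.8% − 2.8%) / 0.45 = 8.889
Alder: Treynor = (15.4% − 2.8%) / 1.28 = 9.844
Highest: Alder (9.844).

Alder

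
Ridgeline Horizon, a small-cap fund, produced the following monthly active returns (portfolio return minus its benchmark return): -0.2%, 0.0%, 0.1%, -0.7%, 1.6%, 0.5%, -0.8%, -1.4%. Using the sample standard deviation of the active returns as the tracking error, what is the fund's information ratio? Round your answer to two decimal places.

-0.12

r̄ = (-0.2 + 0 + 0.1 − 0.7 + 1.6 + 0.5 − 0.8 − 1.4) / 8 = -0.1125%
Σ(r − r̄)² = 5.8488; sample σ = √(5.8488/7) = 0.9141%
IR = r̄ / tracking error = -0.1125 / 0.9141 = -0.1231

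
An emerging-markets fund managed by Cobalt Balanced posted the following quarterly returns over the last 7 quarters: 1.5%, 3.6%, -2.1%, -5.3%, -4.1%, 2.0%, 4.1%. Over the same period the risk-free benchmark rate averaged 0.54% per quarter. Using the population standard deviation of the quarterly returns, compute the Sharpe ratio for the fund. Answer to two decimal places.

r̄ = (1.5 + 3.6 − 2.1 − 5.3 − 4.1 + 2 + 4.1) / 7 = -0.0429%
Population std dev = √[85.3171 / 7] = 3.4912%
Sharpe = (r̄ − rf) / σ = (-0.0429 − 0.54) / 3.4912 = -0.5829 / 3.4912 = -0.1670

-0.17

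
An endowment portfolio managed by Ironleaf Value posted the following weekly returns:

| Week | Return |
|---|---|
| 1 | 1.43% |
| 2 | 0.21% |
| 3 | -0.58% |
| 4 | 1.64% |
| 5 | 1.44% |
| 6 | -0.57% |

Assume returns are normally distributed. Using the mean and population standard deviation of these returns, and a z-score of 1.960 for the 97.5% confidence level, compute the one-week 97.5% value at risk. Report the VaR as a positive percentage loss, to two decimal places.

1.26

μ = (1.43 + 0.21 − 0.58 + 1.64 + 1.44 − 0.57) / 6 = 0.5950%
Population σ = √[Σ(r − μ)² / 6] = √[5.3894 / 6] = √0.8982 = 0.9477%
VaR = −(μ − z·σ) = −(0.5950 − 1.960 × 0.9477) = −(-1.2625) = 1.2625%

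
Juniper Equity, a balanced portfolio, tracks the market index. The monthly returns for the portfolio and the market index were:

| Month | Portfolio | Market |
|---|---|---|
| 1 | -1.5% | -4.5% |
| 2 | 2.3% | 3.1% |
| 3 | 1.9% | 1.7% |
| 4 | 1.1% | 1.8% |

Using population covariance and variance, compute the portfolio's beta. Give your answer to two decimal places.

0.49

r̄p = 0.9500%,  r̄m = 0.5250%
Cov = Σ(rp − r̄p)(rm − r̄m) / 4 = 4.2738
Var(rm) = Σ(rm − r̄m)² / 4 = 8.7219
β = Cov / Var = 4.2738 / 8.7219 = 0.4900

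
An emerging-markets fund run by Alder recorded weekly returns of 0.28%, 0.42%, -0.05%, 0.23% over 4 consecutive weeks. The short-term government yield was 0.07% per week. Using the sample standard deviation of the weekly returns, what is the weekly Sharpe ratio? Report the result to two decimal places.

0.76

r̄ = (0.28 + 0.42 − 0.05 + 0.23) / 4 = 0.2200%
Σ(r − r̄)² = (0.28 − 0.2200)² + (0.42 − 0.2200)² + (-0.05 − 0.2200)² + … = 0.1166
sample σ = √(0.1166 / 3) = √0.0389 = 0.1972%
Sharpe = (r̄ − rf) / σ = (0.2200 − 0.07) / 0.1972 = 0.1500 / 0.1972 = 0.7606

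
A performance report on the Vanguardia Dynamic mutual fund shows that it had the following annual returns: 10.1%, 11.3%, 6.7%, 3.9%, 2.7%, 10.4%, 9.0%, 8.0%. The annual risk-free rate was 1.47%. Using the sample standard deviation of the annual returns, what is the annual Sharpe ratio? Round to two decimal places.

μ = (10.1 + 11.3 + 6.7 + 3.9 + 2.7 + 10.4 + 9 + 8) / 8 = 62.10 / 8 = 7.7625%
Σ(r − μ)² = 68.1988; sample σ = √(68.1988/7) = 3.1213%
Sharpe = (μ − rf) / σ = (7.7625 − 1.47) / 3.1213 = 6.2925 / 3.1213 = 2.0160

2.02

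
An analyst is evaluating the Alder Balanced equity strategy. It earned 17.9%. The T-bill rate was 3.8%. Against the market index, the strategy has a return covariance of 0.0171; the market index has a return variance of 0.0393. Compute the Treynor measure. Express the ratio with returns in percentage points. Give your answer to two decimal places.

32.41

β = Cov / Var = 0.0171 / 0.0393 = 0.4351
Treynor = (Rp − Rf) / β = (17.9% − 3.8%) / 0.4351 = 14.10 / 0.4351 = 32.4063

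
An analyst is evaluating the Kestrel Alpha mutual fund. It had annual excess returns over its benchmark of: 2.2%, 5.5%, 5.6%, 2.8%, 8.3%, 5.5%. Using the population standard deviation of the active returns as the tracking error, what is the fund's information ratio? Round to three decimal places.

2.470

Mean return μ = 29.90 / 6 = 4.9833%
Σ(r − μ)² = (2.2 − 4.9833)² + (5.5 − 4.9833)² + (5.6 − 4.9833)² + … = 24.4283
σ = √[24.4283 / 6] = 2.0178%
IR = μ / tracking error = 4.9833 / 2.0178 = 2.4697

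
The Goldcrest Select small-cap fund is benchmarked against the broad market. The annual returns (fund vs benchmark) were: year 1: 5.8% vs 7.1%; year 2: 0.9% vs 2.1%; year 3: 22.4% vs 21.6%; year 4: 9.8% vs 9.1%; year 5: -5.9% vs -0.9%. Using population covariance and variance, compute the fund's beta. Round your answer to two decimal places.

1.21

r̄p = 6.6000%,  r̄m = 7.8000%
Cov = Σ(rp − r̄p)(rm − r̄m) / 5 = 72.8000
Var(rm) = Σ(rm − r̄m)² / 5 = 60.1600
β = Cov / Var = 72.8000 / 60.1600 = 1.2101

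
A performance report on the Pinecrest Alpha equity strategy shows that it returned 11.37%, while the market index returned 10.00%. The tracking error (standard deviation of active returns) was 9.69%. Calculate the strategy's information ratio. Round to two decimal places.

0.14

IR = (Rp − Rb) / TE = (11.37% − 10.00%) / 9.69% = 1.37% / 9.69% = 0.1414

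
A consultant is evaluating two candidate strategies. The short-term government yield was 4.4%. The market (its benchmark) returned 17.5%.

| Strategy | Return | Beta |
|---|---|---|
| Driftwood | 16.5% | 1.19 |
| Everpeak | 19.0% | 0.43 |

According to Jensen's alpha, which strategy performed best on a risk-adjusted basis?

Driftwood: α = 16.5% − [4.4% + 1.19 × (17.5% − 4.4%)] = -3.489
Everpeak: α = 19.0% − [4.4% + 0.43 × (17.5% − 4.4%)] = 8.967
Highest: Everpeak (8.967).

Everpeak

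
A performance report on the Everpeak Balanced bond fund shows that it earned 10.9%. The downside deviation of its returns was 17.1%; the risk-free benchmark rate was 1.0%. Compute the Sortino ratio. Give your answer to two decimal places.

0.58

Sortino = (Rp − Rf) / σd = (10.9% − 1.0%) / 17.1% = 9.90% / 17.1% = 0.5789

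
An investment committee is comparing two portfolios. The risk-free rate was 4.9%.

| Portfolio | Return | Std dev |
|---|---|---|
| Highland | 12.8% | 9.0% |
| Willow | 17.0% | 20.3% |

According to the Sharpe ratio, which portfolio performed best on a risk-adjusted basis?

Highland

Highland: Sharpe ratio = (12.8% − 4.9%) / 9.0% = 0.878
Willow: Sharpe ratio = (17.0% − 4.9%) / 20.3% = 0.596
Highest: Highland (0.878).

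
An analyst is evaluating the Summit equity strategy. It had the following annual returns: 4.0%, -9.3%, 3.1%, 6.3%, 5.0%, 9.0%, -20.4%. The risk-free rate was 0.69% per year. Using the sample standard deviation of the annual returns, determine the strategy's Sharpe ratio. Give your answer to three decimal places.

-0.096

r̄ = (4 − 9.3 + 3.1 + 6.3 + 5 + 9 − 20.4) / 7 = -2.30 / 7 = -0.3286%
Sample std dev = √[673.1943 / 6] = 10.5924%
Sharpe = (r̄ − rf) / σ = (-0.3286 − 0.69) / 10.5924 = -1.0186 / 10.5924 = -0.0962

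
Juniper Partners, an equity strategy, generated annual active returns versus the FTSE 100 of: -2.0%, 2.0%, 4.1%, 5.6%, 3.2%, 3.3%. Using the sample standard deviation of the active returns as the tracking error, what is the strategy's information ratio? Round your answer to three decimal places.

1.042

r̄ = (-2 + 2 + 4.1 + 5.6 + 3.2 + 3.3) / 6 = 16.20 / 6 = 2.7000%
Σ(r − r̄)² = (-2 − 2.7000)² + (2 − 2.7000)² + … = 33.5600
σ = √[33.5600 / 5] = 2.5908%
IR = r̄ / tracking error = 2.7000 / 2.5908 = 1.0421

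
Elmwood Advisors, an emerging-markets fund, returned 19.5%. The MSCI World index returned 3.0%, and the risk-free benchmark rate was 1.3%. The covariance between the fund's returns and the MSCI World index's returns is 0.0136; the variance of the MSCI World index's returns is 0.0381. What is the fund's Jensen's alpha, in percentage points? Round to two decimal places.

17.59

β = Cov / Var = 0.0136 / 0.0381 = 0.3570
E[R] = Rf + β(Rm − Rf) = 1.3% + 0.3570 × (3.0% − 1.3%) = 1.9069%
α = Rp − E[R] = 19.5% − 1.9069% = 17.5931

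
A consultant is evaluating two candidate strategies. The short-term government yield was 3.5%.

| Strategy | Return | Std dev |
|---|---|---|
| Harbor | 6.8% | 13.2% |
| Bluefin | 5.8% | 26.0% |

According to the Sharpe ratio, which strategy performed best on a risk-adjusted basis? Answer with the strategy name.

Harbor

Harbor: Sharpe ratio = (6.8% − 3.5%) / 13.2% = 0.250
Bluefin: Sharpe ratio = (5.8% − 3.5%) / 26.0% = 0.088
Highest: Harbor (0.250).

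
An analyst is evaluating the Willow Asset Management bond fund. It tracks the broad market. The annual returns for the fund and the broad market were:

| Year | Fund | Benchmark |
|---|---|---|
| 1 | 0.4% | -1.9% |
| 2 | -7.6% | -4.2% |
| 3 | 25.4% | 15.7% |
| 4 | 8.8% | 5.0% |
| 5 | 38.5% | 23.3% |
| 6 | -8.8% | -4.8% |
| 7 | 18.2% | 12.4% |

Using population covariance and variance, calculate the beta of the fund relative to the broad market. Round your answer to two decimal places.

r̄p = 10.7000%,  r̄m = 6.5000%
Cov = Σ(rp − r̄p)(rm − r̄m) / 7 = 164.5800
Var(rm) = Σ(rm − r̄m)² / 7 = 102.3829
β = Cov / Var = 164.5800 / 102.3829 = 1.6075

1.61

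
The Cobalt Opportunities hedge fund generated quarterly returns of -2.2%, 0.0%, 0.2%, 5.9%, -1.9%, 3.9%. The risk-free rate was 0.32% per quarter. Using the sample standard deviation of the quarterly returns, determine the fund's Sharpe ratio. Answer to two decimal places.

0.20

μ = (-2.2 + 0 + 0.2 + 5.9 − 1.9 + 3.9) / 6 = 5.90 / 6 = 0.9833%
Sample σ = √[Σ(r − μ)² / 5] = √[52.7083 / 5] = √10.5417 = 3.2468%
Sharpe = (μ − rf) / σ = (0.9833 − 0.32) / 3.2468 = 0.6633 / 3.2468 = 0.2043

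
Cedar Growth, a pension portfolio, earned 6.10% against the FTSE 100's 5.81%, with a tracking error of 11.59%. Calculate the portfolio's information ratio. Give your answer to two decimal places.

IR = (Rp − Rb) / TE = (6.10% − 5.81%) / 11.59% = 0.29% / 11.59% = 0.0250

0.03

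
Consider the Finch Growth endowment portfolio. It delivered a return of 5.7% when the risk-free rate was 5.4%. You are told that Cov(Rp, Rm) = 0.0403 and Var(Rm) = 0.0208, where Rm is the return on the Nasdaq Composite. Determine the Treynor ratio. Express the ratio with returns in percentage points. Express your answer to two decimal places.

β = Cov / Var = 0.0403 / 0.0208 = 1.9375
Treynor = (Rp − Rf) / β = (5.7% − 5.4%) / 1.9375 = 0.30 / 1.9375 = 0.1548

0.15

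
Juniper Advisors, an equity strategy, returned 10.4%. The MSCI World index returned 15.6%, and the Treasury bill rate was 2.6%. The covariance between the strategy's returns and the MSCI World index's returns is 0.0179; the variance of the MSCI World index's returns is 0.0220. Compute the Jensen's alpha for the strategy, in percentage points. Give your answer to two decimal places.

β = Cov / Var = 0.0179 / 0.0220 = 0.8136
E[R] = Rf + β(Rm − Rf) = 2.6% + 0.8136 × (15.6% − 2.6%) = 13.1768%
α = Rp − E[R] = 10.4% − 13.1768% = -2.7768

-2.78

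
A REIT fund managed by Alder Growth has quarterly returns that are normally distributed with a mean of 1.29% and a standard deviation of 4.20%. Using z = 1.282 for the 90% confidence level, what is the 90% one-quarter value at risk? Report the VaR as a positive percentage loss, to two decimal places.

VaR (as % loss) = −(μ − z·σ) = −(1.29% − 1.282 × 4.20%) = −(-4.0944%) = 4.0944%

4.09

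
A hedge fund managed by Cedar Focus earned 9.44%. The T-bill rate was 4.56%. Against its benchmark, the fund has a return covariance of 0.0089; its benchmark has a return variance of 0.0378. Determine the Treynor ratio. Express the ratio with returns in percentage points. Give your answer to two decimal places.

20.73

β = Cov / Var = 0.0089 / 0.0378 = 0.2354
Treynor = (Rp − Rf) / β = (9.44% − 4.56%) / 0.2354 = 4.88 / 0.2354 = 20.7307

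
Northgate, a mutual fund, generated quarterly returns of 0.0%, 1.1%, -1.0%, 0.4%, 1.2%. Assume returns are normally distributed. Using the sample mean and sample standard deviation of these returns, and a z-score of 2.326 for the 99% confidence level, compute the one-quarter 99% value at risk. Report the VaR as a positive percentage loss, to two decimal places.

r̄ = (0 + 1.1 − 1 + 0.4 + 1.2) / 5 = 0.3400%
Sample σ = √[Σ(r − r̄)² / 4] = √[3.2320 / 4] = √0.8080 = 0.8989%
VaR = −(r̄ − z·σ) = −(0.3400 − 2.326 × 0.8989) = −(-1.7508) = 1.7508%

1.75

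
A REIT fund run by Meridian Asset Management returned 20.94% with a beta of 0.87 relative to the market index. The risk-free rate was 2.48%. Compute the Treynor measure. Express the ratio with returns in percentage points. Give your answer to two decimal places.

Treynor = (Rp − Rf) / β = (20.94% − 2.48%) / 0.87 = 18.46 / 0.87 = 21.2184

21.22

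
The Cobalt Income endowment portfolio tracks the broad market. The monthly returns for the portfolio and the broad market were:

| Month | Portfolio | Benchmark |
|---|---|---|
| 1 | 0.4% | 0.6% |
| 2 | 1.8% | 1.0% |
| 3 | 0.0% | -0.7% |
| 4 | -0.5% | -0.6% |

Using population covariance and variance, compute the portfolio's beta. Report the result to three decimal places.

1.011

r̄p = 0.4250%,  r̄m = 0.0750%
Cov = Σ(rp − r̄p)(rm − r̄m) / 4 = 0.5531
Var(rm) = Σ(rm − r̄m)² / 4 = 0.5469
β = Cov / Var = 0.5531 / 0.5469 = 1.0113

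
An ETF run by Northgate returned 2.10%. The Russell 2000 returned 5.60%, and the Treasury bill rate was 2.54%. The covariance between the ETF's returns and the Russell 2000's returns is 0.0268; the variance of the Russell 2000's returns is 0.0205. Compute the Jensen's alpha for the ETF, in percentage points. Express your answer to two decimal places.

β = Cov / Var = 0.0268 / 0.0205 = 1.3073
E[R] = Rf + β(Rm − Rf) = 2.54% + 1.3073 × (5.60% − 2.54%) = 6.5403%
α = Rp − E[R] = 2.10% − 6.5403% = -4.4403

-4.44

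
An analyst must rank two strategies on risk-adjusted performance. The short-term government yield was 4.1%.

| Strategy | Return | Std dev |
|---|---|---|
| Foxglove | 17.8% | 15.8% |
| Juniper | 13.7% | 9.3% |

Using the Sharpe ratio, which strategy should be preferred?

Juniper

Foxglove: Sharpe ratio = (17.8% − 4.1%) / 15.8% = 0.867
Juniper: Sharpe ratio = (13.7% − 4.1%) / 9.3% = 1.032
Highest: Juniper (1.032).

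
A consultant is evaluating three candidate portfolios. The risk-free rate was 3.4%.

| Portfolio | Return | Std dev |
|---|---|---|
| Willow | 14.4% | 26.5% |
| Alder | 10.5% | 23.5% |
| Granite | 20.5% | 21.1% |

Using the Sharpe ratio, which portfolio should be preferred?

Granite

Willow: Sharpe ratio = (14.4% − 3.4%) / 26.5% = 0.415
Alder: Sharpe ratio = (10.5% − 3.4%) / 23.5% = 0.302
Granite: Sharpe ratio = (20.5% − 3.4%) / 21.1% = 0.810
Highest: Granite (0.810).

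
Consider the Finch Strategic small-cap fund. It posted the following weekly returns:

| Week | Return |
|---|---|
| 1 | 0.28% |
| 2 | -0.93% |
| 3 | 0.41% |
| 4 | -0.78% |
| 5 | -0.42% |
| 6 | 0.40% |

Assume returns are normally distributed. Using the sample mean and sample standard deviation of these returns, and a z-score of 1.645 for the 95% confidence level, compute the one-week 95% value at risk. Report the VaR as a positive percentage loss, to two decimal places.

1.18

μ = (0.28 − 0.93 + 0.41 − 0.78 − 0.42 + 0.4) / 6 = -1.040 / 6 = -0.1733%
Sample std dev = √[1.8759 / 5] = 0.6125%
VaR = −(μ − z·σ) = −(-0.1733 − 1.645 × 0.6125) = −(-1.1809) = 1.1809%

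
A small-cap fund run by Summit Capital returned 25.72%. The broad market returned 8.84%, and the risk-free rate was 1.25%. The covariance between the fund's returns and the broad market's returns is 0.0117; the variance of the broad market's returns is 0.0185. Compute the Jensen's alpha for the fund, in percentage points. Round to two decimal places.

β = Cov / Var = 0.0117 / 0.0185 = 0.6324
E[R] = Rf + β(Rm − Rf) = 1.25% + 0.6324 × (8.84% − 1.25%) = 6.0499%
α = Rp − E[R] = 25.72% − 6.0499% = 19.6701

19.67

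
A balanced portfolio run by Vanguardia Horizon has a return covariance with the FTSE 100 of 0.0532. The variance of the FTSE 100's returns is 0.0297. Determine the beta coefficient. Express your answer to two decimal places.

β = Cov(Rp, Rm) / Var(Rm) = 0.0532 / 0.0297 = 1.7912

1.79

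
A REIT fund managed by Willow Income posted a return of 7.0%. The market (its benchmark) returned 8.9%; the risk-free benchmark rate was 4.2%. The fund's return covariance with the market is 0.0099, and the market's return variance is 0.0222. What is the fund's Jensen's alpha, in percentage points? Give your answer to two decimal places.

0.70

β = Cov / Var = 0.0099 / 0.0222 = 0.4459
E[R] = Rf + β(Rm − Rf) = 4.2% + 0.4459 × (8.9% − 4.2%) = 6.2957%
α = Rp − E[R] = 7.0% − 6.2957% = 0.7043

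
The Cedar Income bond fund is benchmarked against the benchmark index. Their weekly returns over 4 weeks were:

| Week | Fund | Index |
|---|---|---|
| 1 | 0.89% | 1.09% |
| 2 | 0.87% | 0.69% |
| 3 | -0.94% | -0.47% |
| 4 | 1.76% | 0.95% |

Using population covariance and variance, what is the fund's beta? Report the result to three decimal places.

r̄p = 0.6450%,  r̄m = 0.5650%
Cov = Σ(rp − r̄p)(rm − r̄m) / 4 = 0.5566
Var(rm) = Σ(rm − r̄m)² / 4 = 0.3777
β = Cov / Var = 0.5566 / 0.3777 = 1.4737

1.474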